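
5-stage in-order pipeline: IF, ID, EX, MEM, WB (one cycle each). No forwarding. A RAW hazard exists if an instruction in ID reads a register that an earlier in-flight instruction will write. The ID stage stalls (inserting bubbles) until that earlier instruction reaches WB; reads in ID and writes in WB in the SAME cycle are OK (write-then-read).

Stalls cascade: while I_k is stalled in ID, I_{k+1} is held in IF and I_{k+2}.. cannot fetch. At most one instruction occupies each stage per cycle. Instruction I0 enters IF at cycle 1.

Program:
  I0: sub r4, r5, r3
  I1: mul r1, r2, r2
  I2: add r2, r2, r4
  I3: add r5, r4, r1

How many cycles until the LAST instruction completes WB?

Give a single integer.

I0 sub r4 <- r5,r3: IF@1 ID@2 stall=0 (-) EX@3 MEM@4 WB@5
I1 mul r1 <- r2,r2: IF@2 ID@3 stall=0 (-) EX@4 MEM@5 WB@6
I2 add r2 <- r2,r4: IF@3 ID@4 stall=1 (RAW on I0.r4 (WB@5)) EX@6 MEM@7 WB@8
I3 add r5 <- r4,r1: IF@4 ID@6 stall=0 (-) EX@7 MEM@8 WB@9

Answer: 9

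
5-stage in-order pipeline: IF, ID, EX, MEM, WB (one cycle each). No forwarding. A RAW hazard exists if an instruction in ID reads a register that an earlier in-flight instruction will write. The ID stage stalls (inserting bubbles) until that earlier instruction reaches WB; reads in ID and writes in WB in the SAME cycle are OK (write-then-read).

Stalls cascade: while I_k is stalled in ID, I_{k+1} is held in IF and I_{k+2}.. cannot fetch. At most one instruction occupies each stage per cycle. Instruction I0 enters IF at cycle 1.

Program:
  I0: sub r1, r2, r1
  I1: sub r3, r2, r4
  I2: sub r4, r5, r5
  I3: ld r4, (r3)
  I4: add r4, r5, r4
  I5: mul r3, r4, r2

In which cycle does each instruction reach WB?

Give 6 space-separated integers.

I0 sub r1 <- r2,r1: IF@1 ID@2 stall=0 (-) EX@3 MEM@4 WB@5
I1 sub r3 <- r2,r4: IF@2 ID@3 stall=0 (-) EX@4 MEM@5 WB@6
I2 sub r4 <- r5,r5: IF@3 ID@4 stall=0 (-) EX@5 MEM@6 WB@7
I3 ld r4 <- r3: IF@4 ID@5 stall=1 (RAW on I1.r3 (WB@6)) EX@7 MEM@8 WB@9
I4 add r4 <- r5,r4: IF@5 ID@7 stall=2 (RAW on I3.r4 (WB@9)) EX@10 MEM@11 WB@12
I5 mul r3 <- r4,r2: IF@7 ID@10 stall=2 (RAW on I4.r4 (WB@12)) EX@13 MEM@14 WB@15

Answer: 5 6 7 9 12 15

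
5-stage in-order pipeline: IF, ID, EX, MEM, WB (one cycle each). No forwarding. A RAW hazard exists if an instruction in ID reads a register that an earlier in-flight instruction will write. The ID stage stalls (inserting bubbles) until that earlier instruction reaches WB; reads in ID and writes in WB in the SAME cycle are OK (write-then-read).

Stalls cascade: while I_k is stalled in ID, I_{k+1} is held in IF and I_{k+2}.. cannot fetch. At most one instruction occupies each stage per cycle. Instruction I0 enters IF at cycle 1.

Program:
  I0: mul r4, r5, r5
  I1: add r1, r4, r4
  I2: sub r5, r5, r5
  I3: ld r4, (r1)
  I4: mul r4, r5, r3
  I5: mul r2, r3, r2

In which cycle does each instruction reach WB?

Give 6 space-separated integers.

Answer: 5 8 9 11 12 13

Derivation:
I0 mul r4 <- r5,r5: IF@1 ID@2 stall=0 (-) EX@3 MEM@4 WB@5
I1 add r1 <- r4,r4: IF@2 ID@3 stall=2 (RAW on I0.r4 (WB@5)) EX@6 MEM@7 WB@8
I2 sub r5 <- r5,r5: IF@3 ID@6 stall=0 (-) EX@7 MEM@8 WB@9
I3 ld r4 <- r1: IF@6 ID@7 stall=1 (RAW on I1.r1 (WB@8)) EX@9 MEM@10 WB@11
I4 mul r4 <- r5,r3: IF@7 ID@9 stall=0 (-) EX@10 MEM@11 WB@12
I5 mul r2 <- r3,r2: IF@9 ID@10 stall=0 (-) EX@11 MEM@12 WB@13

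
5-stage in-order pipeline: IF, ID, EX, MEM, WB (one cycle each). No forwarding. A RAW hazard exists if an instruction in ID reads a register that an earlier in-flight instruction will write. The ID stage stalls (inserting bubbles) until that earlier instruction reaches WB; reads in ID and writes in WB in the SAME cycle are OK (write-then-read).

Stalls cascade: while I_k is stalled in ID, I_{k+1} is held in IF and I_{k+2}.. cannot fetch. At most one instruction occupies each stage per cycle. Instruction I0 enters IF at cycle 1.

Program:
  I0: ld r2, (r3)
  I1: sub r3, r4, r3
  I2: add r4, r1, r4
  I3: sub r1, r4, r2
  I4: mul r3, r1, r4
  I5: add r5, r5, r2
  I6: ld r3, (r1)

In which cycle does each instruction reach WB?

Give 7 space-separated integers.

I0 ld r2 <- r3: IF@1 ID@2 stall=0 (-) EX@3 MEM@4 WB@5
I1 sub r3 <- r4,r3: IF@2 ID@3 stall=0 (-) EX@4 MEM@5 WB@6
I2 add r4 <- r1,r4: IF@3 ID@4 stall=0 (-) EX@5 MEM@6 WB@7
I3 sub r1 <- r4,r2: IF@4 ID@5 stall=2 (RAW on I2.r4 (WB@7)) EX@8 MEM@9 WB@10
I4 mul r3 <- r1,r4: IF@5 ID@8 stall=2 (RAW on I3.r1 (WB@10)) EX@11 MEM@12 WB@13
I5 add r5 <- r5,r2: IF@8 ID@11 stall=0 (-) EX@12 MEM@13 WB@14
I6 ld r3 <- r1: IF@11 ID@12 stall=0 (-) EX@13 MEM@14 WB@15

Answer: 5 6 7 10 13 14 15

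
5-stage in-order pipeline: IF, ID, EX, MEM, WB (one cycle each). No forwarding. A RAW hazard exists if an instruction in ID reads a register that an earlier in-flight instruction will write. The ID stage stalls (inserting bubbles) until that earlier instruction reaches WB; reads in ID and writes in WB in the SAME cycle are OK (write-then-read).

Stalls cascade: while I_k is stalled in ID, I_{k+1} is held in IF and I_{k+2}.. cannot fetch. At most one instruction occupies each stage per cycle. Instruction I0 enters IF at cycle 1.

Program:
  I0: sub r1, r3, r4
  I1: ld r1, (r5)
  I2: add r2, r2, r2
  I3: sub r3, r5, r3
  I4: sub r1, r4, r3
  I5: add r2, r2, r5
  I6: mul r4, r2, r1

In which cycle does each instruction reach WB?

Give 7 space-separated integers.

I0 sub r1 <- r3,r4: IF@1 ID@2 stall=0 (-) EX@3 MEM@4 WB@5
I1 ld r1 <- r5: IF@2 ID@3 stall=0 (-) EX@4 MEM@5 WB@6
I2 add r2 <- r2,r2: IF@3 ID@4 stall=0 (-) EX@5 MEM@6 WB@7
I3 sub r3 <- r5,r3: IF@4 ID@5 stall=0 (-) EX@6 MEM@7 WB@8
I4 sub r1 <- r4,r3: IF@5 ID@6 stall=2 (RAW on I3.r3 (WB@8)) EX@9 MEM@10 WB@11
I5 add r2 <- r2,r5: IF@6 ID@9 stall=0 (-) EX@10 MEM@11 WB@12
I6 mul r4 <- r2,r1: IF@9 ID@10 stall=2 (RAW on I5.r2 (WB@12)) EX@13 MEM@14 WB@15

Answer: 5 6 7 8 11 12 15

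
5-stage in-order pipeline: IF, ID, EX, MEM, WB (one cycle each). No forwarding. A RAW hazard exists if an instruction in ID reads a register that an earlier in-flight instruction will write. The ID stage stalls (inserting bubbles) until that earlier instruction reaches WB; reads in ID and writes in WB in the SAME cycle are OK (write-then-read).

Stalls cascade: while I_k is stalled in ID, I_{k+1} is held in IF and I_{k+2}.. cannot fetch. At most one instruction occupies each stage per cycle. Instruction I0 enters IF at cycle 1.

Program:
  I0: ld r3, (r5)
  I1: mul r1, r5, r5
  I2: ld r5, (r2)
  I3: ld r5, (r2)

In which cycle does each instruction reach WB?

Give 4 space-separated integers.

I0 ld r3 <- r5: IF@1 ID@2 stall=0 (-) EX@3 MEM@4 WB@5
I1 mul r1 <- r5,r5: IF@2 ID@3 stall=0 (-) EX@4 MEM@5 WB@6
I2 ld r5 <- r2: IF@3 ID@4 stall=0 (-) EX@5 MEM@6 WB@7
I3 ld r5 <- r2: IF@4 ID@5 stall=0 (-) EX@6 MEM@7 WB@8

Answer: 5 6 7 8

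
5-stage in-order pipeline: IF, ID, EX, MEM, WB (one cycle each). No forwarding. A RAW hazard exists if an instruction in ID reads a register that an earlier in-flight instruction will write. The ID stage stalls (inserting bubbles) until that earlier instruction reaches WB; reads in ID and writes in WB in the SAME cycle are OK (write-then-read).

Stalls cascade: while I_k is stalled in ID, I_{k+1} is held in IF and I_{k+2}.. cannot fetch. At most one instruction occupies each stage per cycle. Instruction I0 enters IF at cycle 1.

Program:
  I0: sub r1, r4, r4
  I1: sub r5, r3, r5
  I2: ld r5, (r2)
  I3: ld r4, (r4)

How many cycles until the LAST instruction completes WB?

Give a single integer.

Answer: 8

Derivation:
I0 sub r1 <- r4,r4: IF@1 ID@2 stall=0 (-) EX@3 MEM@4 WB@5
I1 sub r5 <- r3,r5: IF@2 ID@3 stall=0 (-) EX@4 MEM@5 WB@6
I2 ld r5 <- r2: IF@3 ID@4 stall=0 (-) EX@5 MEM@6 WB@7
I3 ld r4 <- r4: IF@4 ID@5 stall=0 (-) EX@6 MEM@7 WB@8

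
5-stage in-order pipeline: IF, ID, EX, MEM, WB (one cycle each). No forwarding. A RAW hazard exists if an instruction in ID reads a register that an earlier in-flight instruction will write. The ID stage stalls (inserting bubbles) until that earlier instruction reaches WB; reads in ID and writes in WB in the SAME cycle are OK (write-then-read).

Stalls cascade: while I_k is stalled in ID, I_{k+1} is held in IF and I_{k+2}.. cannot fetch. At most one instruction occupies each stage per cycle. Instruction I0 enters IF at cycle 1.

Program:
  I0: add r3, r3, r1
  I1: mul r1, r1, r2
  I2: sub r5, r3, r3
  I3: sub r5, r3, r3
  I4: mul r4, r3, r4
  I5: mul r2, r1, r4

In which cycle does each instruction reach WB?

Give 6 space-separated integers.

Answer: 5 6 8 9 10 13

Derivation:
I0 add r3 <- r3,r1: IF@1 ID@2 stall=0 (-) EX@3 MEM@4 WB@5
I1 mul r1 <- r1,r2: IF@2 ID@3 stall=0 (-) EX@4 MEM@5 WB@6
I2 sub r5 <- r3,r3: IF@3 ID@4 stall=1 (RAW on I0.r3 (WB@5)) EX@6 MEM@7 WB@8
I3 sub r5 <- r3,r3: IF@4 ID@6 stall=0 (-) EX@7 MEM@8 WB@9
I4 mul r4 <- r3,r4: IF@6 ID@7 stall=0 (-) EX@8 MEM@9 WB@10
I5 mul r2 <- r1,r4: IF@7 ID@8 stall=2 (RAW on I4.r4 (WB@10)) EX@11 MEM@12 WB@13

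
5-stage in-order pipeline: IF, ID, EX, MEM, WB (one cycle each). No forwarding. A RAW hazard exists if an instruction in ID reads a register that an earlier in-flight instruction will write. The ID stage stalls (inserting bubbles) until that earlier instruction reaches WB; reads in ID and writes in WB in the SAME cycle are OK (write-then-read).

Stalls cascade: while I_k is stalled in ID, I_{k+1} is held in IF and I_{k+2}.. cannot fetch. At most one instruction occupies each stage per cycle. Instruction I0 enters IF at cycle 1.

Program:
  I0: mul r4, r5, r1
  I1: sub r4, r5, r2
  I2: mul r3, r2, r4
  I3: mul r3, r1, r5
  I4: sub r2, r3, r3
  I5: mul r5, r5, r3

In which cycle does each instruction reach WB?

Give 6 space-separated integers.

Answer: 5 6 9 10 13 14

Derivation:
I0 mul r4 <- r5,r1: IF@1 ID@2 stall=0 (-) EX@3 MEM@4 WB@5
I1 sub r4 <- r5,r2: IF@2 ID@3 stall=0 (-) EX@4 MEM@5 WB@6
I2 mul r3 <- r2,r4: IF@3 ID@4 stall=2 (RAW on I1.r4 (WB@6)) EX@7 MEM@8 WB@9
I3 mul r3 <- r1,r5: IF@4 ID@7 stall=0 (-) EX@8 MEM@9 WB@10
I4 sub r2 <- r3,r3: IF@7 ID@8 stall=2 (RAW on I3.r3 (WB@10)) EX@11 MEM@12 WB@13
I5 mul r5 <- r5,r3: IF@8 ID@11 stall=0 (-) EX@12 MEM@13 WB@14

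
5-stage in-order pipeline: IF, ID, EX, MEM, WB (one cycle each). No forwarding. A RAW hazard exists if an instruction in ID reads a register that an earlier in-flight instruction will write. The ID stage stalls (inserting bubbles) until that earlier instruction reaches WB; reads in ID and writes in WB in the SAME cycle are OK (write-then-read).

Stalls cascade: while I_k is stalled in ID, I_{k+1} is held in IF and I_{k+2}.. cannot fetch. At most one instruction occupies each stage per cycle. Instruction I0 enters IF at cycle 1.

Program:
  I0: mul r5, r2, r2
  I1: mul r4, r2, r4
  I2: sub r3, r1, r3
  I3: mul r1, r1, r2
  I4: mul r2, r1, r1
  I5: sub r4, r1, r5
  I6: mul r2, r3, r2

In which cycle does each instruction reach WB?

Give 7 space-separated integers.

Answer: 5 6 7 8 11 12 14

Derivation:
I0 mul r5 <- r2,r2: IF@1 ID@2 stall=0 (-) EX@3 MEM@4 WB@5
I1 mul r4 <- r2,r4: IF@2 ID@3 stall=0 (-) EX@4 MEM@5 WB@6
I2 sub r3 <- r1,r3: IF@3 ID@4 stall=0 (-) EX@5 MEM@6 WB@7
I3 mul r1 <- r1,r2: IF@4 ID@5 stall=0 (-) EX@6 MEM@7 WB@8
I4 mul r2 <- r1,r1: IF@5 ID@6 stall=2 (RAW on I3.r1 (WB@8)) EX@9 MEM@10 WB@11
I5 sub r4 <- r1,r5: IF@6 ID@9 stall=0 (-) EX@10 MEM@11 WB@12
I6 mul r2 <- r3,r2: IF@9 ID@10 stall=1 (RAW on I4.r2 (WB@11)) EX@12 MEM@13 WB@14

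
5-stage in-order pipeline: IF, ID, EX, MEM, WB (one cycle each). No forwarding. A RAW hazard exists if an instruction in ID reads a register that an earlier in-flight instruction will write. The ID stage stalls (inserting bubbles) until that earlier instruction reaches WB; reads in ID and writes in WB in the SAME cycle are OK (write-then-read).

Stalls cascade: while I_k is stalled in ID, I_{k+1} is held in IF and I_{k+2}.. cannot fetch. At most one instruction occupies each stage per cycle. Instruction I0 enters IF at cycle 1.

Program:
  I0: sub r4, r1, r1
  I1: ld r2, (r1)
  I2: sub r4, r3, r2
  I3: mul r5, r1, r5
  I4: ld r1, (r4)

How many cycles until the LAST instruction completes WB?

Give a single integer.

Answer: 12

Derivation:
I0 sub r4 <- r1,r1: IF@1 ID@2 stall=0 (-) EX@3 MEM@4 WB@5
I1 ld r2 <- r1: IF@2 ID@3 stall=0 (-) EX@4 MEM@5 WB@6
I2 sub r4 <- r3,r2: IF@3 ID@4 stall=2 (RAW on I1.r2 (WB@6)) EX@7 MEM@8 WB@9
I3 mul r5 <- r1,r5: IF@4 ID@7 stall=0 (-) EX@8 MEM@9 WB@10
I4 ld r1 <- r4: IF@7 ID@8 stall=1 (RAW on I2.r4 (WB@9)) EX@10 MEM@11 WB@12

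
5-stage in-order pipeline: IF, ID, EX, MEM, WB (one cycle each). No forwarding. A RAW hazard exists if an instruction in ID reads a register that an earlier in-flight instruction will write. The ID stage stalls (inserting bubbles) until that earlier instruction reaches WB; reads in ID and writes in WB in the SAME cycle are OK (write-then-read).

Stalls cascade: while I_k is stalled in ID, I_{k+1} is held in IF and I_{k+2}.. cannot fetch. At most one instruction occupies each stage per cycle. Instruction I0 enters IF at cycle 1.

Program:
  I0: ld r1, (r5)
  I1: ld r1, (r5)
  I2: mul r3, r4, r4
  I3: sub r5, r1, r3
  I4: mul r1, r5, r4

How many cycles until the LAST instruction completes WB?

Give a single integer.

I0 ld r1 <- r5: IF@1 ID@2 stall=0 (-) EX@3 MEM@4 WB@5
I1 ld r1 <- r5: IF@2 ID@3 stall=0 (-) EX@4 MEM@5 WB@6
I2 mul r3 <- r4,r4: IF@3 ID@4 stall=0 (-) EX@5 MEM@6 WB@7
I3 sub r5 <- r1,r3: IF@4 ID@5 stall=2 (RAW on I2.r3 (WB@7)) EX@8 MEM@9 WB@10
I4 mul r1 <- r5,r4: IF@5 ID@8 stall=2 (RAW on I3.r5 (WB@10)) EX@11 MEM@12 WB@13

Answer: 13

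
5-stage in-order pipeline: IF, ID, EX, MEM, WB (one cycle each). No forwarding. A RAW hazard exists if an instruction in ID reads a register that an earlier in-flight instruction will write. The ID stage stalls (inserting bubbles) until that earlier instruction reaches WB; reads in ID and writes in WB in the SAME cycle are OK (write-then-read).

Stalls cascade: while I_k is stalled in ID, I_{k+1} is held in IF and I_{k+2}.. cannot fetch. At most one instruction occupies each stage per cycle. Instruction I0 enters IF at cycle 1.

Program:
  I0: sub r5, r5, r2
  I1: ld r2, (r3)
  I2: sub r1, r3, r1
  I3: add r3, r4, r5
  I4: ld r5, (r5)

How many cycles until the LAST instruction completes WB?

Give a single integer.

I0 sub r5 <- r5,r2: IF@1 ID@2 stall=0 (-) EX@3 MEM@4 WB@5
I1 ld r2 <- r3: IF@2 ID@3 stall=0 (-) EX@4 MEM@5 WB@6
I2 sub r1 <- r3,r1: IF@3 ID@4 stall=0 (-) EX@5 MEM@6 WB@7
I3 add r3 <- r4,r5: IF@4 ID@5 stall=0 (-) EX@6 MEM@7 WB@8
I4 ld r5 <- r5: IF@5 ID@6 stall=0 (-) EX@7 MEM@8 WB@9

Answer: 9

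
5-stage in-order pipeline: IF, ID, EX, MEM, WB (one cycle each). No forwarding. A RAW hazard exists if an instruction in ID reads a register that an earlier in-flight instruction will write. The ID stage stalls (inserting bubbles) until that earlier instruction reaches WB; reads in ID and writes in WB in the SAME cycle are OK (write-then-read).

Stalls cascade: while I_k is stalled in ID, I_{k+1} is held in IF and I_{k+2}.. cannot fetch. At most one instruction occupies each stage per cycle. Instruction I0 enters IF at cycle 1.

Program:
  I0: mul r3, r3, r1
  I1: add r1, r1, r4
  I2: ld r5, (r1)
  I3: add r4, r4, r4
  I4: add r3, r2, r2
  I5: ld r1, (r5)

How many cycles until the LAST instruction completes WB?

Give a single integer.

Answer: 12

Derivation:
I0 mul r3 <- r3,r1: IF@1 ID@2 stall=0 (-) EX@3 MEM@4 WB@5
I1 add r1 <- r1,r4: IF@2 ID@3 stall=0 (-) EX@4 MEM@5 WB@6
I2 ld r5 <- r1: IF@3 ID@4 stall=2 (RAW on I1.r1 (WB@6)) EX@7 MEM@8 WB@9
I3 add r4 <- r4,r4: IF@4 ID@7 stall=0 (-) EX@8 MEM@9 WB@10
I4 add r3 <- r2,r2: IF@7 ID@8 stall=0 (-) EX@9 MEM@10 WB@11
I5 ld r1 <- r5: IF@8 ID@9 stall=0 (-) EX@10 MEM@11 WB@12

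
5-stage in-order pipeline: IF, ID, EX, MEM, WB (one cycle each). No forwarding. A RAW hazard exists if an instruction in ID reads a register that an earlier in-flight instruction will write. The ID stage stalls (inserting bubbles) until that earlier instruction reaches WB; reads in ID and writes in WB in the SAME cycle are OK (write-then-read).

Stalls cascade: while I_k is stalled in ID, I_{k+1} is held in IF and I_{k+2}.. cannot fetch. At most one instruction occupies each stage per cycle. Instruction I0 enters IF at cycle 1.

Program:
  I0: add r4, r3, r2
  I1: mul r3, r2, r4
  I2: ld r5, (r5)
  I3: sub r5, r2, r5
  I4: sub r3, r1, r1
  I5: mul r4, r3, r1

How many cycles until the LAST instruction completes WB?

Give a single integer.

I0 add r4 <- r3,r2: IF@1 ID@2 stall=0 (-) EX@3 MEM@4 WB@5
I1 mul r3 <- r2,r4: IF@2 ID@3 stall=2 (RAW on I0.r4 (WB@5)) EX@6 MEM@7 WB@8
I2 ld r5 <- r5: IF@3 ID@6 stall=0 (-) EX@7 MEM@8 WB@9
I3 sub r5 <- r2,r5: IF@6 ID@7 stall=2 (RAW on I2.r5 (WB@9)) EX@10 MEM@11 WB@12
I4 sub r3 <- r1,r1: IF@7 ID@10 stall=0 (-) EX@11 MEM@12 WB@13
I5 mul r4 <- r3,r1: IF@10 ID@11 stall=2 (RAW on I4.r3 (WB@13)) EX@14 MEM@15 WB@16

Answer: 16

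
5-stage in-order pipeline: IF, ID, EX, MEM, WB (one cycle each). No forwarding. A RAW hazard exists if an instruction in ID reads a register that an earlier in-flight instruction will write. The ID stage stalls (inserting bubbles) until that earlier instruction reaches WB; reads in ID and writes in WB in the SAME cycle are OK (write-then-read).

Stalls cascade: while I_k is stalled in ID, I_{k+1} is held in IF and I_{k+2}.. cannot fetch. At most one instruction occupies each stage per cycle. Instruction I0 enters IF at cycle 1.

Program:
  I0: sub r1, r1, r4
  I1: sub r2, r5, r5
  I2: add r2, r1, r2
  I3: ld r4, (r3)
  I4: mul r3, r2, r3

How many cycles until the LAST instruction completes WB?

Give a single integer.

I0 sub r1 <- r1,r4: IF@1 ID@2 stall=0 (-) EX@3 MEM@4 WB@5
I1 sub r2 <- r5,r5: IF@2 ID@3 stall=0 (-) EX@4 MEM@5 WB@6
I2 add r2 <- r1,r2: IF@3 ID@4 stall=2 (RAW on I1.r2 (WB@6)) EX@7 MEM@8 WB@9
I3 ld r4 <- r3: IF@4 ID@7 stall=0 (-) EX@8 MEM@9 WB@10
I4 mul r3 <- r2,r3: IF@7 ID@8 stall=1 (RAW on I2.r2 (WB@9)) EX@10 MEM@11 WB@12

Answer: 12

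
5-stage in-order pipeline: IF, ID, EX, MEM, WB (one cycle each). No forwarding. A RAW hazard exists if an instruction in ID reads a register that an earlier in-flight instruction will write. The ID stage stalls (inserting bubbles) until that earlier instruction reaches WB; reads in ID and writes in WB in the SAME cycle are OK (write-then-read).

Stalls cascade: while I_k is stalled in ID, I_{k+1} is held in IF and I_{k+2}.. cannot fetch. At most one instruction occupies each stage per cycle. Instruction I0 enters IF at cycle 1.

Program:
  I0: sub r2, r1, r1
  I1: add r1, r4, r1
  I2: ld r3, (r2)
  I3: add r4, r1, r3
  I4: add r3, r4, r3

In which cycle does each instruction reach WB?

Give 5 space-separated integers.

I0 sub r2 <- r1,r1: IF@1 ID@2 stall=0 (-) EX@3 MEM@4 WB@5
I1 add r1 <- r4,r1: IF@2 ID@3 stall=0 (-) EX@4 MEM@5 WB@6
I2 ld r3 <- r2: IF@3 ID@4 stall=1 (RAW on I0.r2 (WB@5)) EX@6 MEM@7 WB@8
I3 add r4 <- r1,r3: IF@4 ID@6 stall=2 (RAW on I2.r3 (WB@8)) EX@9 MEM@10 WB@11
I4 add r3 <- r4,r3: IF@6 ID@9 stall=2 (RAW on I3.r4 (WB@11)) EX@12 MEM@13 WB@14

Answer: 5 6 8 11 14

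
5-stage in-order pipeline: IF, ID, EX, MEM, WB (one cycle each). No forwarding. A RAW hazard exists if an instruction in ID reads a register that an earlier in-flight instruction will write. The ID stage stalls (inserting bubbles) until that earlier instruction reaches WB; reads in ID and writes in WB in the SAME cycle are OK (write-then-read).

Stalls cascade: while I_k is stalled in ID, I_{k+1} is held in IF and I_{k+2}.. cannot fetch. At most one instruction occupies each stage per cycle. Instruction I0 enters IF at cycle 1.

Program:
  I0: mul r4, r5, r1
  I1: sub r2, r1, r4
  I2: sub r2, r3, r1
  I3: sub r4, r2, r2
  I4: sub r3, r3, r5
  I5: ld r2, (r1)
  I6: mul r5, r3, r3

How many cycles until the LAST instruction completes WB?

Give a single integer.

Answer: 16

Derivation:
I0 mul r4 <- r5,r1: IF@1 ID@2 stall=0 (-) EX@3 MEM@4 WB@5
I1 sub r2 <- r1,r4: IF@2 ID@3 stall=2 (RAW on I0.r4 (WB@5)) EX@6 MEM@7 WB@8
I2 sub r2 <- r3,r1: IF@3 ID@6 stall=0 (-) EX@7 MEM@8 WB@9
I3 sub r4 <- r2,r2: IF@6 ID@7 stall=2 (RAW on I2.r2 (WB@9)) EX@10 MEM@11 WB@12
I4 sub r3 <- r3,r5: IF@7 ID@10 stall=0 (-) EX@11 MEM@12 WB@13
I5 ld r2 <- r1: IF@10 ID@11 stall=0 (-) EX@12 MEM@13 WB@14
I6 mul r5 <- r3,r3: IF@11 ID@12 stall=1 (RAW on I4.r3 (WB@13)) EX@14 MEM@15 WB@16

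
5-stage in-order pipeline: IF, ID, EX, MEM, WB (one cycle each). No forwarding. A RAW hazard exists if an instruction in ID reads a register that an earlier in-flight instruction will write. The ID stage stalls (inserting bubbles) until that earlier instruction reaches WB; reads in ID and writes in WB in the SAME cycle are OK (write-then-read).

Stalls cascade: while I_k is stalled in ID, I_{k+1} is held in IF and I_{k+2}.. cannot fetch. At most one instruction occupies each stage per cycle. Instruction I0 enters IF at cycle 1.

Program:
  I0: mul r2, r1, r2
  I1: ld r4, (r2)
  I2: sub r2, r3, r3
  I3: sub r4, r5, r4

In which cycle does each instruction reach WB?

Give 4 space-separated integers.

I0 mul r2 <- r1,r2: IF@1 ID@2 stall=0 (-) EX@3 MEM@4 WB@5
I1 ld r4 <- r2: IF@2 ID@3 stall=2 (RAW on I0.r2 (WB@5)) EX@6 MEM@7 WB@8
I2 sub r2 <- r3,r3: IF@3 ID@6 stall=0 (-) EX@7 MEM@8 WB@9
I3 sub r4 <- r5,r4: IF@6 ID@7 stall=1 (RAW on I1.r4 (WB@8)) EX@9 MEM@10 WB@11

Answer: 5 8 9 11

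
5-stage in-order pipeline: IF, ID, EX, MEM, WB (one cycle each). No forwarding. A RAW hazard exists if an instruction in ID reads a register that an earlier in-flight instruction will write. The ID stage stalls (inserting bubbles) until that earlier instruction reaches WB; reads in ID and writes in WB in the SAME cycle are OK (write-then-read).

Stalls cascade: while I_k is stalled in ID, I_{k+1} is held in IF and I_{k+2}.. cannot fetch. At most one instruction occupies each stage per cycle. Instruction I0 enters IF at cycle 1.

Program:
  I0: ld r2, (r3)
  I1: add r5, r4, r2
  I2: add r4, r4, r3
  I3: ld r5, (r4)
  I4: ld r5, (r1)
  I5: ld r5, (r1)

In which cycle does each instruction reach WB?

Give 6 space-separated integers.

Answer: 5 8 9 12 13 14

Derivation:
I0 ld r2 <- r3: IF@1 ID@2 stall=0 (-) EX@3 MEM@4 WB@5
I1 add r5 <- r4,r2: IF@2 ID@3 stall=2 (RAW on I0.r2 (WB@5)) EX@6 MEM@7 WB@8
I2 add r4 <- r4,r3: IF@3 ID@6 stall=0 (-) EX@7 MEM@8 WB@9
I3 ld r5 <- r4: IF@6 ID@7 stall=2 (RAW on I2.r4 (WB@9)) EX@10 MEM@11 WB@12
I4 ld r5 <- r1: IF@7 ID@10 stall=0 (-) EX@11 MEM@12 WB@13
I5 ld r5 <- r1: IF@10 ID@11 stall=0 (-) EX@12 MEM@13 WB@14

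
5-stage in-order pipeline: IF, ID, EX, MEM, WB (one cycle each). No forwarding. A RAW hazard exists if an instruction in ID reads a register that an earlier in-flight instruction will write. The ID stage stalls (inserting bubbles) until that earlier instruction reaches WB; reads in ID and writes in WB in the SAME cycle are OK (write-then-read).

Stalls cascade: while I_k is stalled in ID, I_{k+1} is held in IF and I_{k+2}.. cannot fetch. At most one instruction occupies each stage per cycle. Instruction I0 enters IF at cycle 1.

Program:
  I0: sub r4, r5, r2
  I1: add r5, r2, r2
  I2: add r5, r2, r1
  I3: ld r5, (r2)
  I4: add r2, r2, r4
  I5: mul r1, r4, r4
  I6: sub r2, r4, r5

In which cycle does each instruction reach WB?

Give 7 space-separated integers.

I0 sub r4 <- r5,r2: IF@1 ID@2 stall=0 (-) EX@3 MEM@4 WB@5
I1 add r5 <- r2,r2: IF@2 ID@3 stall=0 (-) EX@4 MEM@5 WB@6
I2 add r5 <- r2,r1: IF@3 ID@4 stall=0 (-) EX@5 MEM@6 WB@7
I3 ld r5 <- r2: IF@4 ID@5 stall=0 (-) EX@6 MEM@7 WB@8
I4 add r2 <- r2,r4: IF@5 ID@6 stall=0 (-) EX@7 MEM@8 WB@9
I5 mul r1 <- r4,r4: IF@6 ID@7 stall=0 (-) EX@8 MEM@9 WB@10
I6 sub r2 <- r4,r5: IF@7 ID@8 stall=0 (-) EX@9 MEM@10 WB@11

Answer: 5 6 7 8 9 10 11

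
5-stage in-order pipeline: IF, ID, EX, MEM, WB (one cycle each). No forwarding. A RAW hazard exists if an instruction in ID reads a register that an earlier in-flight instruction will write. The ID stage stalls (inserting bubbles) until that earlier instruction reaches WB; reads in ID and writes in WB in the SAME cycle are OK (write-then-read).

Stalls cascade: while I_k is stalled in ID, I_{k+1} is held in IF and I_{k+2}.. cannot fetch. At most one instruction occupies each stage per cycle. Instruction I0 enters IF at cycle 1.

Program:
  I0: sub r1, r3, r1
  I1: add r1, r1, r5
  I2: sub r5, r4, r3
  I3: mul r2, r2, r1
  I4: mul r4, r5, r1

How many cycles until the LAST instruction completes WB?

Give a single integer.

Answer: 12

Derivation:
I0 sub r1 <- r3,r1: IF@1 ID@2 stall=0 (-) EX@3 MEM@4 WB@5
I1 add r1 <- r1,r5: IF@2 ID@3 stall=2 (RAW on I0.r1 (WB@5)) EX@6 MEM@7 WB@8
I2 sub r5 <- r4,r3: IF@3 ID@6 stall=0 (-) EX@7 MEM@8 WB@9
I3 mul r2 <- r2,r1: IF@6 ID@7 stall=1 (RAW on I1.r1 (WB@8)) EX@9 MEM@10 WB@11
I4 mul r4 <- r5,r1: IF@7 ID@9 stall=0 (-) EX@10 MEM@11 WB@12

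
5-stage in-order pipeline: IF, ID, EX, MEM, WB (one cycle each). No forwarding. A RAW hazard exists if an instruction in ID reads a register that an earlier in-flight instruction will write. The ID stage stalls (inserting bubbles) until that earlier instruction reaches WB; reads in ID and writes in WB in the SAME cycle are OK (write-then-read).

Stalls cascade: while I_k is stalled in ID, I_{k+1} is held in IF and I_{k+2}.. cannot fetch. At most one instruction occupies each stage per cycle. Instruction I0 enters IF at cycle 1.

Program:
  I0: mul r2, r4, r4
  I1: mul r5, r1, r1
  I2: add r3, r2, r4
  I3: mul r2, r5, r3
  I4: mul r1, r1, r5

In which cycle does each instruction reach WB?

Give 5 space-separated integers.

Answer: 5 6 8 11 12

Derivation:
I0 mul r2 <- r4,r4: IF@1 ID@2 stall=0 (-) EX@3 MEM@4 WB@5
I1 mul r5 <- r1,r1: IF@2 ID@3 stall=0 (-) EX@4 MEM@5 WB@6
I2 add r3 <- r2,r4: IF@3 ID@4 stall=1 (RAW on I0.r2 (WB@5)) EX@6 MEM@7 WB@8
I3 mul r2 <- r5,r3: IF@4 ID@6 stall=2 (RAW on I2.r3 (WB@8)) EX@9 MEM@10 WB@11
I4 mul r1 <- r1,r5: IF@6 ID@9 stall=0 (-) EX@10 MEM@11 WB@12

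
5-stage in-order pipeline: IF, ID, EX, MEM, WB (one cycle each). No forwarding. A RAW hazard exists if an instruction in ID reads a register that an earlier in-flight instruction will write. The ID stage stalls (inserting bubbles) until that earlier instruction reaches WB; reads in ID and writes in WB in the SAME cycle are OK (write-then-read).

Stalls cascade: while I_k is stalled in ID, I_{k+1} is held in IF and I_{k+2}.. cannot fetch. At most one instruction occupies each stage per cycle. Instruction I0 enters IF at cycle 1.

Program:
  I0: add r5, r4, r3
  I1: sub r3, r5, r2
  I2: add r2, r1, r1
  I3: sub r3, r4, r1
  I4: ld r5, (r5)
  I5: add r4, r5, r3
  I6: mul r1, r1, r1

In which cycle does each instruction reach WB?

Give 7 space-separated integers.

I0 add r5 <- r4,r3: IF@1 ID@2 stall=0 (-) EX@3 MEM@4 WB@5
I1 sub r3 <- r5,r2: IF@2 ID@3 stall=2 (RAW on I0.r5 (WB@5)) EX@6 MEM@7 WB@8
I2 add r2 <- r1,r1: IF@3 ID@6 stall=0 (-) EX@7 MEM@8 WB@9
I3 sub r3 <- r4,r1: IF@6 ID@7 stall=0 (-) EX@8 MEM@9 WB@10
I4 ld r5 <- r5: IF@7 ID@8 stall=0 (-) EX@9 MEM@10 WB@11
I5 add r4 <- r5,r3: IF@8 ID@9 stall=2 (RAW on I4.r5 (WB@11)) EX@12 MEM@13 WB@14
I6 mul r1 <- r1,r1: IF@9 ID@12 stall=0 (-) EX@13 MEM@14 WB@15

Answer: 5 8 9 10 11 14 15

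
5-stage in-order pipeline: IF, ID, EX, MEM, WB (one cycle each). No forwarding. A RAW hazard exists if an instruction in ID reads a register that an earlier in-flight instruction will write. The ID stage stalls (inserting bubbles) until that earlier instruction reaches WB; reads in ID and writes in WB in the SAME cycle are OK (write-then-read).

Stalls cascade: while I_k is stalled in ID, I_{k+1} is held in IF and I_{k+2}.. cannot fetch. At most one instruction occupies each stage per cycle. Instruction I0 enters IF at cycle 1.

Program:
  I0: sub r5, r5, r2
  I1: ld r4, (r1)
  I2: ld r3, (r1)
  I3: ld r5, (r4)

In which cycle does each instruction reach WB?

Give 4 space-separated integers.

Answer: 5 6 7 9

Derivation:
I0 sub r5 <- r5,r2: IF@1 ID@2 stall=0 (-) EX@3 MEM@4 WB@5
I1 ld r4 <- r1: IF@2 ID@3 stall=0 (-) EX@4 MEM@5 WB@6
I2 ld r3 <- r1: IF@3 ID@4 stall=0 (-) EX@5 MEM@6 WB@7
I3 ld r5 <- r4: IF@4 ID@5 stall=1 (RAW on I1.r4 (WB@6)) EX@7 MEM@8 WB@9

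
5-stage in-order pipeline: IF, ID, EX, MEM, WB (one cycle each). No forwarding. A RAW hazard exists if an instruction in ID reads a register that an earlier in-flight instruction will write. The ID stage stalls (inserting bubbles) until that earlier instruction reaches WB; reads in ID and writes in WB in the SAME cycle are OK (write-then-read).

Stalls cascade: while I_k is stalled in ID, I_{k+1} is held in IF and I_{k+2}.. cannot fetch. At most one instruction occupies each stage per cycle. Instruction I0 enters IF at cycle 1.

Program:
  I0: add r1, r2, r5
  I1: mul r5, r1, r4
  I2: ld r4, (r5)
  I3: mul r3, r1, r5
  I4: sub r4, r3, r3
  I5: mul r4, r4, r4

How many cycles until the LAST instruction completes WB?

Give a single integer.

I0 add r1 <- r2,r5: IF@1 ID@2 stall=0 (-) EX@3 MEM@4 WB@5
I1 mul r5 <- r1,r4: IF@2 ID@3 stall=2 (RAW on I0.r1 (WB@5)) EX@6 MEM@7 WB@8
I2 ld r4 <- r5: IF@3 ID@6 stall=2 (RAW on I1.r5 (WB@8)) EX@9 MEM@10 WB@11
I3 mul r3 <- r1,r5: IF@6 ID@9 stall=0 (-) EX@10 MEM@11 WB@12
I4 sub r4 <- r3,r3: IF@9 ID@10 stall=2 (RAW on I3.r3 (WB@12)) EX@13 MEM@14 WB@15
I5 mul r4 <- r4,r4: IF@10 ID@13 stall=2 (RAW on I4.r4 (WB@15)) EX@16 MEM@17 WB@18

Answer: 18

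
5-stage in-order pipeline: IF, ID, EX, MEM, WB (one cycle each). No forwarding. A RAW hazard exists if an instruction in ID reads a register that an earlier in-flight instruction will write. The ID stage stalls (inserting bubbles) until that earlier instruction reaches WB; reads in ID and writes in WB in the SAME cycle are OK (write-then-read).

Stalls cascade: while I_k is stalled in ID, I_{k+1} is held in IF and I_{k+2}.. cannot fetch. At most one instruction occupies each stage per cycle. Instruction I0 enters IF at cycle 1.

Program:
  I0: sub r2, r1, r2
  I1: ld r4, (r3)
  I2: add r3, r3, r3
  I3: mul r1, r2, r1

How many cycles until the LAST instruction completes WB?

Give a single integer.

I0 sub r2 <- r1,r2: IF@1 ID@2 stall=0 (-) EX@3 MEM@4 WB@5
I1 ld r4 <- r3: IF@2 ID@3 stall=0 (-) EX@4 MEM@5 WB@6
I2 add r3 <- r3,r3: IF@3 ID@4 stall=0 (-) EX@5 MEM@6 WB@7
I3 mul r1 <- r2,r1: IF@4 ID@5 stall=0 (-) EX@6 MEM@7 WB@8

Answer: 8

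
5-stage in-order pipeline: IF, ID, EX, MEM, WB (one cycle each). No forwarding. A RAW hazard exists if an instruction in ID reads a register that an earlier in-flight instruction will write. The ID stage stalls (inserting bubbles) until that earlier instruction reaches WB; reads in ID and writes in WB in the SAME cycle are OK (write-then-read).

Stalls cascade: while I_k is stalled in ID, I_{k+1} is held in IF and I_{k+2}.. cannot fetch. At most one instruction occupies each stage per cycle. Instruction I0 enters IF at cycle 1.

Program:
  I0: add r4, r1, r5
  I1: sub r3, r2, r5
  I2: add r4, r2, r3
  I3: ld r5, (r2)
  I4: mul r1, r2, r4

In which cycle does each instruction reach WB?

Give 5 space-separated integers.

I0 add r4 <- r1,r5: IF@1 ID@2 stall=0 (-) EX@3 MEM@4 WB@5
I1 sub r3 <- r2,r5: IF@2 ID@3 stall=0 (-) EX@4 MEM@5 WB@6
I2 add r4 <- r2,r3: IF@3 ID@4 stall=2 (RAW on I1.r3 (WB@6)) EX@7 MEM@8 WB@9
I3 ld r5 <- r2: IF@4 ID@7 stall=0 (-) EX@8 MEM@9 WB@10
I4 mul r1 <- r2,r4: IF@7 ID@8 stall=1 (RAW on I2.r4 (WB@9)) EX@10 MEM@11 WB@12

Answer: 5 6 9 10 12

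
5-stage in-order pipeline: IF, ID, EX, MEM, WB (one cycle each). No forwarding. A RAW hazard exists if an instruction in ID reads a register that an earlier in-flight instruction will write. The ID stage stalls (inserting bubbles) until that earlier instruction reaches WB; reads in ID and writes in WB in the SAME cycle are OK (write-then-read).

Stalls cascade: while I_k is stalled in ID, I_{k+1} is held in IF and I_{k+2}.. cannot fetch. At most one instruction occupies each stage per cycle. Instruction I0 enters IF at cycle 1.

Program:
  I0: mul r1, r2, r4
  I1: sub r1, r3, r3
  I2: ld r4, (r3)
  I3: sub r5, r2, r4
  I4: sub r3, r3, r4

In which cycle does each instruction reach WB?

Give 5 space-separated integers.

Answer: 5 6 7 10 11

Derivation:
I0 mul r1 <- r2,r4: IF@1 ID@2 stall=0 (-) EX@3 MEM@4 WB@5
I1 sub r1 <- r3,r3: IF@2 ID@3 stall=0 (-) EX@4 MEM@5 WB@6
I2 ld r4 <- r3: IF@3 ID@4 stall=0 (-) EX@5 MEM@6 WB@7
I3 sub r5 <- r2,r4: IF@4 ID@5 stall=2 (RAW on I2.r4 (WB@7)) EX@8 MEM@9 WB@10
I4 sub r3 <- r3,r4: IF@5 ID@8 stall=0 (-) EX@9 MEM@10 WB@11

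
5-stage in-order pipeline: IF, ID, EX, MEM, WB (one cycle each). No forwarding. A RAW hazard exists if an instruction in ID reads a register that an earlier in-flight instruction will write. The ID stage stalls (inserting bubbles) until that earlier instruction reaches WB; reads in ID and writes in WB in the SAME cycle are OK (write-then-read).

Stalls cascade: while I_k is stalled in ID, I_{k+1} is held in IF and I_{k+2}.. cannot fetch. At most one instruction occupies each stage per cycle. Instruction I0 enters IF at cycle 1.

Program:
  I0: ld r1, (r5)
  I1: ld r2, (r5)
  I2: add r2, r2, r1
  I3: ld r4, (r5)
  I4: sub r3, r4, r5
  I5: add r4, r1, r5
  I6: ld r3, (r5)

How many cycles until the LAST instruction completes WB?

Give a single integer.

I0 ld r1 <- r5: IF@1 ID@2 stall=0 (-) EX@3 MEM@4 WB@5
I1 ld r2 <- r5: IF@2 ID@3 stall=0 (-) EX@4 MEM@5 WB@6
I2 add r2 <- r2,r1: IF@3 ID@4 stall=2 (RAW on I1.r2 (WB@6)) EX@7 MEM@8 WB@9
I3 ld r4 <- r5: IF@4 ID@7 stall=0 (-) EX@8 MEM@9 WB@10
I4 sub r3 <- r4,r5: IF@7 ID@8 stall=2 (RAW on I3.r4 (WB@10)) EX@11 MEM@12 WB@13
I5 add r4 <- r1,r5: IF@8 ID@11 stall=0 (-) EX@12 MEM@13 WB@14
I6 ld r3 <- r5: IF@11 ID@12 stall=0 (-) EX@13 MEM@14 WB@15

Answer: 15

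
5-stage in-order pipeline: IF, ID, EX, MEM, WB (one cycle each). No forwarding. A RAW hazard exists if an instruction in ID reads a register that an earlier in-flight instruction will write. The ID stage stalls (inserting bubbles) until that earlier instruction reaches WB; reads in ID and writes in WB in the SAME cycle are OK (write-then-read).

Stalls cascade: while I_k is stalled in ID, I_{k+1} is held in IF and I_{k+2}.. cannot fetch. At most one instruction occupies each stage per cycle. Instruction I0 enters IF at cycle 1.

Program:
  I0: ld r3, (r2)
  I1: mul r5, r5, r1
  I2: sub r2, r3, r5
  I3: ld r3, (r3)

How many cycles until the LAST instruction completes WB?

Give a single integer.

Answer: 10

Derivation:
I0 ld r3 <- r2: IF@1 ID@2 stall=0 (-) EX@3 MEM@4 WB@5
I1 mul r5 <- r5,r1: IF@2 ID@3 stall=0 (-) EX@4 MEM@5 WB@6
I2 sub r2 <- r3,r5: IF@3 ID@4 stall=2 (RAW on I1.r5 (WB@6)) EX@7 MEM@8 WB@9
I3 ld r3 <- r3: IF@4 ID@7 stall=0 (-) EX@8 MEM@9 WB@10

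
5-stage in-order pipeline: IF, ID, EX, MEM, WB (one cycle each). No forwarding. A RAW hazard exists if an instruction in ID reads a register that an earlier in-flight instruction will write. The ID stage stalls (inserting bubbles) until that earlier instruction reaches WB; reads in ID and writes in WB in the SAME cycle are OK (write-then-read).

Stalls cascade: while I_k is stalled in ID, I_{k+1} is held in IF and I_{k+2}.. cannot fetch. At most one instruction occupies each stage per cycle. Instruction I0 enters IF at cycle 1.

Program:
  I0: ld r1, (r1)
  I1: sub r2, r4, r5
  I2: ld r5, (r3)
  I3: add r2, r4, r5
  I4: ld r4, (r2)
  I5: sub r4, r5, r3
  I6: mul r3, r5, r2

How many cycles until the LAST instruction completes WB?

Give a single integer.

I0 ld r1 <- r1: IF@1 ID@2 stall=0 (-) EX@3 MEM@4 WB@5
I1 sub r2 <- r4,r5: IF@2 ID@3 stall=0 (-) EX@4 MEM@5 WB@6
I2 ld r5 <- r3: IF@3 ID@4 stall=0 (-) EX@5 MEM@6 WB@7
I3 add r2 <- r4,r5: IF@4 ID@5 stall=2 (RAW on I2.r5 (WB@7)) EX@8 MEM@9 WB@10
I4 ld r4 <- r2: IF@5 ID@8 stall=2 (RAW on I3.r2 (WB@10)) EX@11 MEM@12 WB@13
I5 sub r4 <- r5,r3: IF@8 ID@11 stall=0 (-) EX@12 MEM@13 WB@14
I6 mul r3 <- r5,r2: IF@11 ID@12 stall=0 (-) EX@13 MEM@14 WB@15

Answer: 15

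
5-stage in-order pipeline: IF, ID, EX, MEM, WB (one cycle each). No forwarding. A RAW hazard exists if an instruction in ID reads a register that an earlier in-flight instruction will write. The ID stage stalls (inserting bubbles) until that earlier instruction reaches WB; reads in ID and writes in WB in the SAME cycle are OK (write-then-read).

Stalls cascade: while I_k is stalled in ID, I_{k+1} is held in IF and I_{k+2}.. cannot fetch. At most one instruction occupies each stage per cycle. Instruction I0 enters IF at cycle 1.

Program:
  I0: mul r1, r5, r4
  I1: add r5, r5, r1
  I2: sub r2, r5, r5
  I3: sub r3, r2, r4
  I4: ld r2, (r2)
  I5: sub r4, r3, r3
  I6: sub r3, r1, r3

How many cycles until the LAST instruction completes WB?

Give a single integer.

Answer: 18

Derivation:
I0 mul r1 <- r5,r4: IF@1 ID@2 stall=0 (-) EX@3 MEM@4 WB@5
I1 add r5 <- r5,r1: IF@2 ID@3 stall=2 (RAW on I0.r1 (WB@5)) EX@6 MEM@7 WB@8
I2 sub r2 <- r5,r5: IF@3 ID@6 stall=2 (RAW on I1.r5 (WB@8)) EX@9 MEM@10 WB@11
I3 sub r3 <- r2,r4: IF@6 ID@9 stall=2 (RAW on I2.r2 (WB@11)) EX@12 MEM@13 WB@14
I4 ld r2 <- r2: IF@9 ID@12 stall=0 (-) EX@13 MEM@14 WB@15
I5 sub r4 <- r3,r3: IF@12 ID@13 stall=1 (RAW on I3.r3 (WB@14)) EX@15 MEM@16 WB@17
I6 sub r3 <- r1,r3: IF@13 ID@15 stall=0 (-) EX@16 MEM@17 WB@18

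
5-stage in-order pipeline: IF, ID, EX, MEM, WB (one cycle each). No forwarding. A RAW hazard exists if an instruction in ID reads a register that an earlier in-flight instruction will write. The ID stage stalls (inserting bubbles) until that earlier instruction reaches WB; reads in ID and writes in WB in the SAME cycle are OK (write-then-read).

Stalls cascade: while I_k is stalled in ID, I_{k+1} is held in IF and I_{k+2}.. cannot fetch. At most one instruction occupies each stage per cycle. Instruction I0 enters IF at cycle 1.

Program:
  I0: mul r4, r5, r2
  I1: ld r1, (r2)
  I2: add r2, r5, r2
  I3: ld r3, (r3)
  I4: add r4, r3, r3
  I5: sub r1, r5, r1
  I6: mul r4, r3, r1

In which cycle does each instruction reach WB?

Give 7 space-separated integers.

I0 mul r4 <- r5,r2: IF@1 ID@2 stall=0 (-) EX@3 MEM@4 WB@5
I1 ld r1 <- r2: IF@2 ID@3 stall=0 (-) EX@4 MEM@5 WB@6
I2 add r2 <- r5,r2: IF@3 ID@4 stall=0 (-) EX@5 MEM@6 WB@7
I3 ld r3 <- r3: IF@4 ID@5 stall=0 (-) EX@6 MEM@7 WB@8
I4 add r4 <- r3,r3: IF@5 ID@6 stall=2 (RAW on I3.r3 (WB@8)) EX@9 MEM@10 WB@11
I5 sub r1 <- r5,r1: IF@6 ID@9 stall=0 (-) EX@10 MEM@11 WB@12
I6 mul r4 <- r3,r1: IF@9 ID@10 stall=2 (RAW on I5.r1 (WB@12)) EX@13 MEM@14 WB@15

Answer: 5 6 7 8 11 12 15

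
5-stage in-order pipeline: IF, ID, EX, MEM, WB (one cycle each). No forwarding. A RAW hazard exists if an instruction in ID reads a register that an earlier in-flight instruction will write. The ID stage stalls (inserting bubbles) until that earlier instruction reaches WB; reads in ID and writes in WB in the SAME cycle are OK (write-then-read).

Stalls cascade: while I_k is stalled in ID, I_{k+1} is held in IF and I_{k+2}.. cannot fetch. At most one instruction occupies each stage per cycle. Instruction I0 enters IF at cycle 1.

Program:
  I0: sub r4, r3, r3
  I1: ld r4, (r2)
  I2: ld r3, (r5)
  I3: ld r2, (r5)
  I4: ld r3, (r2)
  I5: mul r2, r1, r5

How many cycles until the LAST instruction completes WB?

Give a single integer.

I0 sub r4 <- r3,r3: IF@1 ID@2 stall=0 (-) EX@3 MEM@4 WB@5
I1 ld r4 <- r2: IF@2 ID@3 stall=0 (-) EX@4 MEM@5 WB@6
I2 ld r3 <- r5: IF@3 ID@4 stall=0 (-) EX@5 MEM@6 WB@7
I3 ld r2 <- r5: IF@4 ID@5 stall=0 (-) EX@6 MEM@7 WB@8
I4 ld r3 <- r2: IF@5 ID@6 stall=2 (RAW on I3.r2 (WB@8)) EX@9 MEM@10 WB@11
I5 mul r2 <- r1,r5: IF@6 ID@9 stall=0 (-) EX@10 MEM@11 WB@12

Answer: 12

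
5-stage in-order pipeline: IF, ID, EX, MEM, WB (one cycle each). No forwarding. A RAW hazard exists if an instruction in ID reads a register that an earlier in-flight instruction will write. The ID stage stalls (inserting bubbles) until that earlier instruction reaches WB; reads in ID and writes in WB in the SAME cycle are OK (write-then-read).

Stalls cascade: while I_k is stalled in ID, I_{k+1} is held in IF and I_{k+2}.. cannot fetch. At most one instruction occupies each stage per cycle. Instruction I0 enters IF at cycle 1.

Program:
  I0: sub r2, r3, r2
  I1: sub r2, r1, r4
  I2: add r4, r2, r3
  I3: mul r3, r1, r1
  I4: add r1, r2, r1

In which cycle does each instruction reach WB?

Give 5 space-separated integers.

I0 sub r2 <- r3,r2: IF@1 ID@2 stall=0 (-) EX@3 MEM@4 WB@5
I1 sub r2 <- r1,r4: IF@2 ID@3 stall=0 (-) EX@4 MEM@5 WB@6
I2 add r4 <- r2,r3: IF@3 ID@4 stall=2 (RAW on I1.r2 (WB@6)) EX@7 MEM@8 WB@9
I3 mul r3 <- r1,r1: IF@4 ID@7 stall=0 (-) EX@8 MEM@9 WB@10
I4 add r1 <- r2,r1: IF@7 ID@8 stall=0 (-) EX@9 MEM@10 WB@11

Answer: 5 6 9 10 11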